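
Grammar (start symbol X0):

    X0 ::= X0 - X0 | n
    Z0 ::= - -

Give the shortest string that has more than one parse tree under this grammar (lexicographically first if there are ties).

length 1: no string has ≥2 trees
length 3: no string has ≥2 trees
length 5: n - n - n has 2 parse trees

Two derivations of n - n - n:
  X0 ⇒ X0 - X0 ⇒ X0 - X0 - X0 ⇒ n - X0 - X0 ⇒ n - n - X0 ⇒ n - n - n
  X0 ⇒ X0 - X0 ⇒ n - X0 ⇒ n - X0 - X0 ⇒ n - n - X0 ⇒ n - n - n

n - n - n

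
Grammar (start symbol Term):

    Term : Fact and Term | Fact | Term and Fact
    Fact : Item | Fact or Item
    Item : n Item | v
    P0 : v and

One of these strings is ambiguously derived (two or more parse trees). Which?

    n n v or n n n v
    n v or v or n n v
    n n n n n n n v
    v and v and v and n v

n n v or n n n v: 1 tree
n v or v or n n v: 1 tree
n n n n n n n v: 1 tree
v and v and v and n v: 8 trees

v and v and v and n v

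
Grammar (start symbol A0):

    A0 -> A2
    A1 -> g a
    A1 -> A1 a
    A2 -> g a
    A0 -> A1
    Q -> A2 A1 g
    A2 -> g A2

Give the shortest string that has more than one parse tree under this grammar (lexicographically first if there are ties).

g a

length 2: g a has 2 parse trees

Two derivations of g a:
  A0 ⇒ A2 ⇒ g a
  A0 ⇒ A1 ⇒ g a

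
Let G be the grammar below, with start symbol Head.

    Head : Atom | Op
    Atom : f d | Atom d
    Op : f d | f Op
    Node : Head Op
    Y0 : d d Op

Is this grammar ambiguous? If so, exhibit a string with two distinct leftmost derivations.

Witness: f d

Derivation 1: Head ⇒ Atom ⇒ f d
Derivation 2: Head ⇒ Op ⇒ f d

Two distinct leftmost derivations for the same string.

Ambiguous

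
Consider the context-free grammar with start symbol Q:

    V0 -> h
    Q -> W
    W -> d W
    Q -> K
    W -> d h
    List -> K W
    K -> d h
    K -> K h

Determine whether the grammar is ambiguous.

Witness: d h

Derivation 1: Q ⇒ W ⇒ d h
Derivation 2: Q ⇒ K ⇒ d h

Two distinct leftmost derivations for the same string.

Ambiguous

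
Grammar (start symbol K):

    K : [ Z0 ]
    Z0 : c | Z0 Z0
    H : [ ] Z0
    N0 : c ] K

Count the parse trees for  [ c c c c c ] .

14

Parse trees for [ c c c c c ] (showing first 6 of 14):
  [K [ [Z0 [Z0 c] [Z0 [Z0 c] [Z0 [Z0 c] [Z0 [Z0 c] [Z0 c]]]]] ]]
  [K [ [Z0 [Z0 c] [Z0 [Z0 c] [Z0 [Z0 [Z0 c] [Z0 c]] [Z0 c]]]] ]]
  [K [ [Z0 [Z0 c] [Z0 [Z0 [Z0 c] [Z0 c]] [Z0 [Z0 c] [Z0 c]]]] ]]
  [K [ [Z0 [Z0 c] [Z0 [Z0 [Z0 c] [Z0 [Z0 c] [Z0 c]]] [Z0 c]]] ]]
  [K [ [Z0 [Z0 c] [Z0 [Z0 [Z0 [Z0 c] [Z0 c]] [Z0 c]] [Z0 c]]] ]]
  [K [ [Z0 [Z0 [Z0 c] [Z0 c]] [Z0 [Z0 c] [Z0 [Z0 c] [Z0 c]]]] ]]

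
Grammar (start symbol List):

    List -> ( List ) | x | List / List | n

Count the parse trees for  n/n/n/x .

5

Parse trees for n/n/n/x:
  [List [List n] / [List [List n] / [List [List n] / [List x]]]]
  [List [List n] / [List [List [List n] / [List n]] / [List x]]]
  [List [List [List n] / [List n]] / [List [List n] / [List x]]]
  [List [List [List n] / [List [List n] / [List n]]] / [List x]]
  [List [List [List [List n] / [List n]] / [List n]] / [List x]]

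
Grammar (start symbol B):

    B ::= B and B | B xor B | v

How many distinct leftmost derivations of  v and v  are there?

1

Parse trees for v and v:
  [B [B v] and [B v]]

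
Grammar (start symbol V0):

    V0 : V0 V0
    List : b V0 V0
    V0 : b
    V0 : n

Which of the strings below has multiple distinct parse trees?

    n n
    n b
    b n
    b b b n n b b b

b b b n n b b b

n n: 1 tree
n b: 1 tree
b n: 1 tree
b b b n n b b b: 429 trees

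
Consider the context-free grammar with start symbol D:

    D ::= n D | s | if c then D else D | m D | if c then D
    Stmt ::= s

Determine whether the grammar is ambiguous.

Ambiguous

Witness: if c then if c then s else s

Derivation 1: D ⇒ if c then D else D ⇒ if c then if c then D else D ⇒ if c then if c then s else D ⇒ if c then if c then s else s
Derivation 2: D ⇒ if c then D ⇒ if c then if c then D else D ⇒ if c then if c then s else D ⇒ if c then if c then s else s

Two distinct leftmost derivations for the same string.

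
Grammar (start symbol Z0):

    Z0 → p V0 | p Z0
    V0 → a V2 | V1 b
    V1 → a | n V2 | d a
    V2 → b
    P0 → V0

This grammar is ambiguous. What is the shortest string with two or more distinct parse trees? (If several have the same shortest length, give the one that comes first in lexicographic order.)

p a b

length 3: p a b has 2 parse trees

Two derivations of p a b:
  Z0 ⇒ p V0 ⇒ p a V2 ⇒ p a b
  Z0 ⇒ p V0 ⇒ p V1 b ⇒ p a b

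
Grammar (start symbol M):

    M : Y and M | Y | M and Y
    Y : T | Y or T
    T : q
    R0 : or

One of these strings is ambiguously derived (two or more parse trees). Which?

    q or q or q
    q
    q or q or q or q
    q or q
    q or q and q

q or q and q

q or q or q: 1 tree
q: 1 tree
q or q or q or q: 1 tree
q or q: 1 tree
q or q and q: 2 trees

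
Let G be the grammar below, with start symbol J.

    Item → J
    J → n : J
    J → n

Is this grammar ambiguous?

Only J is reachable from J; ignoring the rest: Right-recursive list with a separator: after each atom, whether the separator follows determines the rule. One parse per string.

Unambiguous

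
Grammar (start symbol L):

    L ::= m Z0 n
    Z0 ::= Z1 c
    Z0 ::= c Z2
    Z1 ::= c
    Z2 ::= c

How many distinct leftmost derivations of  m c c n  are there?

2

Parse trees for m c c n:
  [L m [Z0 [Z1 c] c] n]
  [L m [Z0 c [Z2 c]] n]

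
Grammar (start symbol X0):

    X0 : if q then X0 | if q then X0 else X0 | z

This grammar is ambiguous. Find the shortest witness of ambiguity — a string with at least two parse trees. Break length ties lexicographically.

length 1: no string has ≥2 trees
length 4: no string has ≥2 trees
length 6: no string has ≥2 trees
length 7: no string has ≥2 trees
length 9: if q then if q then z else z has 2 parse trees

Two derivations of if q then if q then z else z:
  X0 ⇒ if q then X0 ⇒ if q then if q then X0 else X0 ⇒ if q then if q then z else X0 ⇒ if q then if q then z else z
  X0 ⇒ if q then X0 else X0 ⇒ if q then if q then X0 else X0 ⇒ if q then if q then z else X0 ⇒ if q then if q then z else z

if q then if q then z else z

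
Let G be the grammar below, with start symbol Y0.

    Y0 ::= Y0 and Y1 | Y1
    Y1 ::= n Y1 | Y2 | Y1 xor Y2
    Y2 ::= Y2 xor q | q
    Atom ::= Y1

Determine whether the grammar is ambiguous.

Witness: q xor q

Derivation 1: Y0 ⇒ Y1 ⇒ Y2 ⇒ Y2 xor q ⇒ q xor q
Derivation 2: Y0 ⇒ Y1 ⇒ Y1 xor Y2 ⇒ Y2 xor Y2 ⇒ q xor Y2 ⇒ q xor q

Two distinct leftmost derivations for the same string.

Ambiguous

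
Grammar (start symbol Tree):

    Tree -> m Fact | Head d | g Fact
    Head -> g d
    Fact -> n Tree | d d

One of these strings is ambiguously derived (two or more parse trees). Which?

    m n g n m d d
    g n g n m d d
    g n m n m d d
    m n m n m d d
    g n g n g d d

m n g n m d d: 1 tree
g n g n m d d: 1 tree
g n m n m d d: 1 tree
m n m n m d d: 1 tree
g n g n g d d: 2 trees

g n g n g d d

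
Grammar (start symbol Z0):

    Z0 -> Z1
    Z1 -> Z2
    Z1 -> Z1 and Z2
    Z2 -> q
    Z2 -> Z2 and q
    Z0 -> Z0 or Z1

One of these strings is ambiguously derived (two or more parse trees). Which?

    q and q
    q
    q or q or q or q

q and q

q and q: 2 trees
q: 1 tree
q or q or q or q: 1 tree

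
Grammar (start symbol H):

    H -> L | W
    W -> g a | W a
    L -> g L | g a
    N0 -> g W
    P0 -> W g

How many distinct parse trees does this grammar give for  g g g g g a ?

1

Parse trees for g g g g g a:
  [H [L g [L g [L g [L g [L g a]]]]]]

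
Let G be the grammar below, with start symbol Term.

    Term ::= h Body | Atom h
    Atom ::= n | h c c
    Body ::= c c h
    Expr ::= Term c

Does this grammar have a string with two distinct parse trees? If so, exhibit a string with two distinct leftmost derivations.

Ambiguous

Witness: h c c h

Derivation 1: Term ⇒ h Body ⇒ h c c h
Derivation 2: Term ⇒ Atom h ⇒ h c c h

Two distinct leftmost derivations for the same string.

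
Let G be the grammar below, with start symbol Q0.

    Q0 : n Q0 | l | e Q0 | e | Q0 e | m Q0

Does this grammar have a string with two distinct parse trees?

Ambiguous

Witness: e e

Derivation 1: Q0 ⇒ e Q0 ⇒ e e
Derivation 2: Q0 ⇒ Q0 e ⇒ e e

Two distinct leftmost derivations for the same string.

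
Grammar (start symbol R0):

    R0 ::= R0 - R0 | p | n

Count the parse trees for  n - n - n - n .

5

Parse trees for n - n - n - n:
  [R0 [R0 n] - [R0 [R0 n] - [R0 [R0 n] - [R0 n]]]]
  [R0 [R0 n] - [R0 [R0 [R0 n] - [R0 n]] - [R0 n]]]
  [R0 [R0 [R0 n] - [R0 n]] - [R0 [R0 n] - [R0 n]]]
  [R0 [R0 [R0 n] - [R0 [R0 n] - [R0 n]]] - [R0 n]]
  [R0 [R0 [R0 [R0 n] - [R0 n]] - [R0 n]] - [R0 n]]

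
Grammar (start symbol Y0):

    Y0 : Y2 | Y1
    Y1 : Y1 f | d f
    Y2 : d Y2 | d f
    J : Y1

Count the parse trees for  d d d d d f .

Parse trees for d d d d d f:
  [Y0 [Y2 d [Y2 d [Y2 d [Y2 d [Y2 d f]]]]]]

1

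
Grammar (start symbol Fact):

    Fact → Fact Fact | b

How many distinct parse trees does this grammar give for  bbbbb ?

14

Parse trees for bbbbb (showing first 6 of 14):
  [Fact [Fact b] [Fact [Fact b] [Fact [Fact b] [Fact [Fact b] [Fact b]]]]]
  [Fact [Fact b] [Fact [Fact b] [Fact [Fact [Fact b] [Fact b]] [Fact b]]]]
  [Fact [Fact b] [Fact [Fact [Fact b] [Fact b]] [Fact [Fact b] [Fact b]]]]
  [Fact [Fact b] [Fact [Fact [Fact b] [Fact [Fact b] [Fact b]]] [Fact b]]]
  [Fact [Fact b] [Fact [Fact [Fact [Fact b] [Fact b]] [Fact b]] [Fact b]]]
  [Fact [Fact [Fact b] [Fact b]] [Fact [Fact b] [Fact [Fact b] [Fact b]]]]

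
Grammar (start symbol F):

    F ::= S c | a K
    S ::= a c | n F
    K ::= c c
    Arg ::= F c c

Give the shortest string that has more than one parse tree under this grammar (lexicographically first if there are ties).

length 3: a c c has 2 parse trees

Two derivations of a c c:
  F ⇒ S c ⇒ a c c
  F ⇒ a K ⇒ a c c

a c c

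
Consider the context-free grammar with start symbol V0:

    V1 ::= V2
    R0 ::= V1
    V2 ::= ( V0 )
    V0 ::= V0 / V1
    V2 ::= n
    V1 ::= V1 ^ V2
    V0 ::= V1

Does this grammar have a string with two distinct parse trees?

Only V0, V1, V2 are reachable from V0; ignoring the rest: V0 → V0 / V1 | V1  ;  V1 → V1 ^ V2 | V2  — a left-associative chain with V2 at the bottom. Each string factors uniquely by precedence.

Unambiguous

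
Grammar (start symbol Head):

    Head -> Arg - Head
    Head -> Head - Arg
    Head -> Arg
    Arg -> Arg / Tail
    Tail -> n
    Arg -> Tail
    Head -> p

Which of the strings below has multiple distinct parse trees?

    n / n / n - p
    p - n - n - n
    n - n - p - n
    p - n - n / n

n / n / n - p: 1 tree
p - n - n - n: 1 tree
n - n - p - n: 3 trees
p - n - n / n: 1 tree

n - n - p - n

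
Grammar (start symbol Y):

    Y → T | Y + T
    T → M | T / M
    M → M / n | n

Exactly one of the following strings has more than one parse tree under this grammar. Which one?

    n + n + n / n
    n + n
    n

n + n + n / n

n + n + n / n: 2 trees
n + n: 1 tree
n: 1 tree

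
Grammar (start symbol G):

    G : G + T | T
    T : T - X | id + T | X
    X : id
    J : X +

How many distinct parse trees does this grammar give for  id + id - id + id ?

3

Parse trees for id + id - id + id:
  [G [G [G [T [X id]]] + [T [T [X id]] - [X id]]] + [T [X id]]]
  [G [G [T [T id + [T [X id]]] - [X id]]] + [T [X id]]]
  [G [G [T id + [T [T [X id]] - [X id]]]] + [T [X id]]]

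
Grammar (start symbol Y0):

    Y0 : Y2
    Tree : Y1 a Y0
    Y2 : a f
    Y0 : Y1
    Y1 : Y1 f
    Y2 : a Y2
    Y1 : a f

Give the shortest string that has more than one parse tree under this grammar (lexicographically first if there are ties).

length 2: a f has 2 parse trees

Two derivations of a f:
  Y0 ⇒ Y2 ⇒ a f
  Y0 ⇒ Y1 ⇒ a f

a f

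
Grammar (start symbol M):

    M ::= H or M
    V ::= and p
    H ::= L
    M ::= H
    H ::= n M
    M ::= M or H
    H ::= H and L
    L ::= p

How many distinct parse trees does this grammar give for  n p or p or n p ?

12

Parse trees for n p or p or n p (showing first 6 of 12):
  [M [H n [M [H [L p]]]] or [M [H [L p]] or [M [H n [M [H [L p]]]]]]]
  [M [H n [M [H [L p]]]] or [M [M [H [L p]]] or [H n [M [H [L p]]]]]]
  [M [H n [M [H [L p]] or [M [H [L p]]]]] or [M [H n [M [H [L p]]]]]]
  [M [H n [M [M [H [L p]]] or [H [L p]]]] or [M [H n [M [H [L p]]]]]]
  [M [H n [M [H [L p]] or [M [H [L p]] or [M [H n [M [H [L p]]]]]]]]]
  [M [H n [M [H [L p]] or [M [M [H [L p]]] or [H n [M [H [L p]]]]]]]]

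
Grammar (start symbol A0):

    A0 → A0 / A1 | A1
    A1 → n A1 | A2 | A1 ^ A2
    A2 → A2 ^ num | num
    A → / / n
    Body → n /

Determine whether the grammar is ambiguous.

Witness: num ^ num

Derivation 1: A0 ⇒ A1 ⇒ A2 ⇒ A2 ^ num ⇒ num ^ num
Derivation 2: A0 ⇒ A1 ⇒ A1 ^ A2 ⇒ A2 ^ A2 ⇒ num ^ A2 ⇒ num ^ num

Two distinct leftmost derivations for the same string.

Ambiguous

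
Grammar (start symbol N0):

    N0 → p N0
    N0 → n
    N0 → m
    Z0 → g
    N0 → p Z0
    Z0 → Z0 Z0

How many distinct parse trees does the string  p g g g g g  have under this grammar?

14

Parse trees for p g g g g g (showing first 6 of 14):
  [N0 p [Z0 [Z0 g] [Z0 [Z0 g] [Z0 [Z0 g] [Z0 [Z0 g] [Z0 g]]]]]]
  [N0 p [Z0 [Z0 g] [Z0 [Z0 g] [Z0 [Z0 [Z0 g] [Z0 g]] [Z0 g]]]]]
  [N0 p [Z0 [Z0 g] [Z0 [Z0 [Z0 g] [Z0 g]] [Z0 [Z0 g] [Z0 g]]]]]
  [N0 p [Z0 [Z0 g] [Z0 [Z0 [Z0 g] [Z0 [Z0 g] [Z0 g]]] [Z0 g]]]]
  [N0 p [Z0 [Z0 g] [Z0 [Z0 [Z0 [Z0 g] [Z0 g]] [Z0 g]] [Z0 g]]]]
  [N0 p [Z0 [Z0 [Z0 g] [Z0 g]] [Z0 [Z0 g] [Z0 [Z0 g] [Z0 g]]]]]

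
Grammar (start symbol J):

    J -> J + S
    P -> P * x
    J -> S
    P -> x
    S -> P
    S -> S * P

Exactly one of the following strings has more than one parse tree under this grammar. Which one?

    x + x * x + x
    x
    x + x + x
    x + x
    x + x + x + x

x + x * x + x: 2 trees
x: 1 tree
x + x + x: 1 tree
x + x: 1 tree
x + x + x + x: 1 tree

x + x * x + x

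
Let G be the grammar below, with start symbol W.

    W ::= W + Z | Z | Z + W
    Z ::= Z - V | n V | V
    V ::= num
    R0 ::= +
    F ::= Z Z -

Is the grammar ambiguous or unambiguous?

Ambiguous

Witness: num + num

Derivation 1: W ⇒ W + Z ⇒ Z + Z ⇒ V + Z ⇒ num + Z ⇒ num + V ⇒ num + num
Derivation 2: W ⇒ Z + W ⇒ V + W ⇒ num + W ⇒ num + Z ⇒ num + V ⇒ num + num

Two distinct leftmost derivations for the same string.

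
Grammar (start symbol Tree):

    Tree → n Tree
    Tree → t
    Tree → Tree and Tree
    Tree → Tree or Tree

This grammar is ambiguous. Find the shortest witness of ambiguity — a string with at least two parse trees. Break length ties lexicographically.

length 1: no string has ≥2 trees
length 2: no string has ≥2 trees
length 3: no string has ≥2 trees
length 4: n t and t has 2 parse trees

Two derivations of n t and t:
  Tree ⇒ n Tree ⇒ n Tree and Tree ⇒ n t and Tree ⇒ n t and t
  Tree ⇒ Tree and Tree ⇒ n Tree and Tree ⇒ n t and Tree ⇒ n t and t

n t and t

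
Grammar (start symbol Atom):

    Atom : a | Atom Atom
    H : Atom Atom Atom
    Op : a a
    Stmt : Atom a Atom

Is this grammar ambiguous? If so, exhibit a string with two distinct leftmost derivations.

Witness: a a a

Derivation 1: Atom ⇒ Atom Atom ⇒ a Atom ⇒ a Atom Atom ⇒ a a Atom ⇒ a a a
Derivation 2: Atom ⇒ Atom Atom ⇒ Atom Atom Atom ⇒ a Atom Atom ⇒ a a Atom ⇒ a a a

Two distinct leftmost derivations for the same string.

Ambiguous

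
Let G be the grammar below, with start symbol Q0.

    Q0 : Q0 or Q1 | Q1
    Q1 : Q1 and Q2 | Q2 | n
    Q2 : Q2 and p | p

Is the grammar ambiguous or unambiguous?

Witness: p and p

Derivation 1: Q0 ⇒ Q1 ⇒ Q1 and Q2 ⇒ Q2 and Q2 ⇒ p and Q2 ⇒ p and p
Derivation 2: Q0 ⇒ Q1 ⇒ Q2 ⇒ Q2 and p ⇒ p and p

Two distinct leftmost derivations for the same string.

Ambiguous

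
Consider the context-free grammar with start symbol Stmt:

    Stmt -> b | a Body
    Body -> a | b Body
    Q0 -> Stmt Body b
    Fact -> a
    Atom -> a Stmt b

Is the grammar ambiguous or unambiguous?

Unambiguous

(Q0, Fact, Atom are unreachable from Stmt, so their rules don't affect L(Stmt).) The reachable rules are right-linear with at most one rule per (nonterminal, next-terminal) pair. Each input token forces the next rule, so parsing is deterministic.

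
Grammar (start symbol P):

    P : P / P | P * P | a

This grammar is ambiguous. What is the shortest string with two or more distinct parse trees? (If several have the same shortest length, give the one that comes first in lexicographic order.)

length 1: no string has ≥2 trees
length 3: no string has ≥2 trees
length 5: a * a * a has 2 parse trees

Two derivations of a * a * a:
  P ⇒ P * P ⇒ P * P * P ⇒ a * P * P ⇒ a * a * P ⇒ a * a * a
  P ⇒ P * P ⇒ a * P ⇒ a * P * P ⇒ a * a * P ⇒ a * a * a

a * a * a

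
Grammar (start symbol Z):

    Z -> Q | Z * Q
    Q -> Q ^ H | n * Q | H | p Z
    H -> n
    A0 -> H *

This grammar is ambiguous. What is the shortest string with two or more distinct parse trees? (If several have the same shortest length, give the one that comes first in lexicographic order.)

n * n

length 1: no string has ≥2 trees
length 2: no string has ≥2 trees
length 3: n * n has 2 parse trees

Two derivations of n * n:
  Z ⇒ Q ⇒ n * Q ⇒ n * H ⇒ n * n
  Z ⇒ Z * Q ⇒ Q * Q ⇒ H * Q ⇒ n * Q ⇒ n * H ⇒ n * n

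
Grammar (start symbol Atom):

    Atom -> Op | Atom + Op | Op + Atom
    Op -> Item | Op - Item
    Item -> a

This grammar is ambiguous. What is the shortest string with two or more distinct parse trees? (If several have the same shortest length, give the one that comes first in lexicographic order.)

length 1: no string has ≥2 trees
length 3: a + a has 2 parse trees

Two derivations of a + a:
  Atom ⇒ Atom + Op ⇒ Op + Op ⇒ Item + Op ⇒ a + Op ⇒ a + Item ⇒ a + a
  Atom ⇒ Op + Atom ⇒ Item + Atom ⇒ a + Atom ⇒ a + Op ⇒ a + Item ⇒ a + a

a + a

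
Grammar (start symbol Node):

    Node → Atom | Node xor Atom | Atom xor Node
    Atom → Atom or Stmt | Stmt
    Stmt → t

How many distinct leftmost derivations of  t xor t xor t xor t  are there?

8

Parse trees for t xor t xor t xor t:
  [Node [Node [Node [Node [Atom [Stmt t]]] xor [Atom [Stmt t]]] xor [Atom [Stmt t]]] xor [Atom [Stmt t]]]
  [Node [Node [Node [Atom [Stmt t]] xor [Node [Atom [Stmt t]]]] xor [Atom [Stmt t]]] xor [Atom [Stmt t]]]
  [Node [Node [Atom [Stmt t]] xor [Node [Node [Atom [Stmt t]]] xor [Atom [Stmt t]]]] xor [Atom [Stmt t]]]
  [Node [Node [Atom [Stmt t]] xor [Node [Atom [Stmt t]] xor [Node [Atom [Stmt t]]]]] xor [Atom [Stmt t]]]
  [Node [Atom [Stmt t]] xor [Node [Node [Node [Atom [Stmt t]]] xor [Atom [Stmt t]]] xor [Atom [Stmt t]]]]
  [Node [Atom [Stmt t]] xor [Node [Node [Atom [Stmt t]] xor [Node [Atom [Stmt t]]]] xor [Atom [Stmt t]]]]
  [Node [Atom [Stmt t]] xor [Node [Atom [Stmt t]] xor [Node [Node [Atom [Stmt t]]] xor [Atom [Stmt t]]]]]
  [Node [Atom [Stmt t]] xor [Node [Atom [Stmt t]] xor [Node [Atom [Stmt t]] xor [Node [Atom [Stmt t]]]]]]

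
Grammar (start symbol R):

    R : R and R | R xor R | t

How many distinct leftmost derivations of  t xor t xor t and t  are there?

Parse trees for t xor t xor t and t:
  [R [R [R t] xor [R [R t] xor [R t]]] and [R t]]
  [R [R [R [R t] xor [R t]] xor [R t]] and [R t]]
  [R [R t] xor [R [R [R t] xor [R t]] and [R t]]]
  [R [R t] xor [R [R t] xor [R [R t] and [R t]]]]
  [R [R [R t] xor [R t]] xor [R [R t] and [R t]]]

5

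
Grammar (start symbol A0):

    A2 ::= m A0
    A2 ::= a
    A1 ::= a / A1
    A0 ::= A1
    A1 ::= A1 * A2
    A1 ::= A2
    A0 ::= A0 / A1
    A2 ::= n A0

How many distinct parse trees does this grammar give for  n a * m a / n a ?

Parse trees for n a * m a / n a:
  [A0 [A1 [A1 [A2 n [A0 [A1 [A2 a]]]]] * [A2 m [A0 [A1 a / [A1 [A2 n [A0 [A1 [A2 a]]]]]]]]]]
  [A0 [A1 [A1 [A2 n [A0 [A1 [A2 a]]]]] * [A2 m [A0 [A0 [A1 [A2 a]]] / [A1 [A2 n [A0 [A1 [A2 a]]]]]]]]]
  [A0 [A1 [A2 n [A0 [A1 [A1 [A2 a]] * [A2 m [A0 [A1 a / [A1 [A2 n [A0 [A1 [A2 a]]]]]]]]]]]]]
  [A0 [A1 [A2 n [A0 [A1 [A1 [A2 a]] * [A2 m [A0 [A0 [A1 [A2 a]]] / [A1 [A2 n [A0 [A1 [A2 a]]]]]]]]]]]]
  [A0 [A1 [A2 n [A0 [A0 [A1 [A1 [A2 a]] * [A2 m [A0 [A1 [A2 a]]]]]] / [A1 [A2 n [A0 [A1 [A2 a]]]]]]]]]
  [A0 [A0 [A1 [A1 [A2 n [A0 [A1 [A2 a]]]]] * [A2 m [A0 [A1 [A2 a]]]]]] / [A1 [A2 n [A0 [A1 [A2 a]]]]]]
  [A0 [A0 [A1 [A2 n [A0 [A1 [A1 [A2 a]] * [A2 m [A0 [A1 [A2 a]]]]]]]]] / [A1 [A2 n [A0 [A1 [A2 a]]]]]]

7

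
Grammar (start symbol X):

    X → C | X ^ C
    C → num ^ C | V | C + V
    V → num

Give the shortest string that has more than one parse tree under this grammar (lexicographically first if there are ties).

length 1: no string has ≥2 trees
length 3: num ^ num has 2 parse trees

Two derivations of num ^ num:
  X ⇒ C ⇒ num ^ C ⇒ num ^ V ⇒ num ^ num
  X ⇒ X ^ C ⇒ C ^ C ⇒ V ^ C ⇒ num ^ C ⇒ num ^ V ⇒ num ^ num

num ^ num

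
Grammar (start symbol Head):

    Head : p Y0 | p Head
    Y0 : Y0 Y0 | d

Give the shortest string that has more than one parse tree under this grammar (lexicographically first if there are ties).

length 2: no string has ≥2 trees
length 3: no string has ≥2 trees
length 4: p d d d has 2 parse trees

Two derivations of p d d d:
  Head ⇒ p Y0 ⇒ p Y0 Y0 ⇒ p Y0 Y0 Y0 ⇒ p d Y0 Y0 ⇒ p d d Y0 ⇒ p d d d
  Head ⇒ p Y0 ⇒ p Y0 Y0 ⇒ p d Y0 ⇒ p d Y0 Y0 ⇒ p d d Y0 ⇒ p d d d

p d d d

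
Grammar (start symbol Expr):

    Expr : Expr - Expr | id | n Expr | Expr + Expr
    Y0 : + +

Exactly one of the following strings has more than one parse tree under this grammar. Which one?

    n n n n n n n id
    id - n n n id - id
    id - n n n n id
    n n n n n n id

n n n n n n n id: 1 tree
id - n n n id - id: 5 trees
id - n n n n id: 1 tree
n n n n n n id: 1 tree

id - n n n id - id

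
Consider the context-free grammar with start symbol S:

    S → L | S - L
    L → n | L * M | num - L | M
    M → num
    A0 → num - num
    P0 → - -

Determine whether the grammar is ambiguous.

Ambiguous

Witness: num - n

Derivation 1: S ⇒ L ⇒ num - L ⇒ num - n
Derivation 2: S ⇒ S - L ⇒ L - L ⇒ M - L ⇒ num - L ⇒ num - n

Two distinct leftmost derivations for the same string.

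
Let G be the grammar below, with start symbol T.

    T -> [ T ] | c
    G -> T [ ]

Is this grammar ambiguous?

Unambiguous

(G is unreachable from T, so its rules don't affect L(T).) Each string is a nest of matched brackets around a single atom. An opening bracket forces the recursive rule; an atom forces the base rule.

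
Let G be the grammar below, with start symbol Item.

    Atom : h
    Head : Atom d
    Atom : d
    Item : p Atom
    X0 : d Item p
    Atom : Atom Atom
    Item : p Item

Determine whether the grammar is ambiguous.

Witness: p d d d

Derivation 1: Item ⇒ p Atom ⇒ p Atom Atom ⇒ p d Atom ⇒ p d Atom Atom ⇒ p d d Atom ⇒ p d d d
Derivation 2: Item ⇒ p Atom ⇒ p Atom Atom ⇒ p Atom Atom Atom ⇒ p d Atom Atom ⇒ p d d Atom ⇒ p d d d

Two distinct leftmost derivations for the same string.

Ambiguous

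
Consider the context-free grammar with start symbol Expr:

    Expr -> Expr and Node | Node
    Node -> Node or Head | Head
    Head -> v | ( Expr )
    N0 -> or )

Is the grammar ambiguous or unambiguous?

Unambiguous

(N0 is unreachable from Expr, so its rules don't affect L(Expr).) This is a standard precedence ladder (Expr over Node over Head), with each level left-recursive on its own operator ('and' at Expr, 'or' at Node). That structure is LR(1), hence unambiguous.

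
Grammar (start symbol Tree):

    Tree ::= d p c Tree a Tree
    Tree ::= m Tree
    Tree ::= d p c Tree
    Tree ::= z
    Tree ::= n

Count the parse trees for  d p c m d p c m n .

Parse trees for d p c m d p c m n:
  [Tree d p c [Tree m [Tree d p c [Tree m [Tree n]]]]]

1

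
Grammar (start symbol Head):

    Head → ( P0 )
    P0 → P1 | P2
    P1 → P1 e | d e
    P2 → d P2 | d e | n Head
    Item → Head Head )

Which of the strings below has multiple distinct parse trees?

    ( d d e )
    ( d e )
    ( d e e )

( d d e ): 1 tree
( d e ): 2 trees
( d e e ): 1 tree

( d e )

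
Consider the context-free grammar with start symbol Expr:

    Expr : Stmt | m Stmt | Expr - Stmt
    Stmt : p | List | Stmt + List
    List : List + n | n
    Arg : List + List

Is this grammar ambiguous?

Ambiguous

Witness: n + n

Derivation 1: Expr ⇒ Stmt ⇒ List ⇒ List + n ⇒ n + n
Derivation 2: Expr ⇒ Stmt ⇒ Stmt + List ⇒ List + List ⇒ n + List ⇒ n + n

Two distinct leftmost derivations for the same string.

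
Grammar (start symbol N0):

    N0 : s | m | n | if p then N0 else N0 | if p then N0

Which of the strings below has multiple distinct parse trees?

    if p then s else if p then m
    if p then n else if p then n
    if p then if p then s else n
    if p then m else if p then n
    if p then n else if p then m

if p then if p then s else n

if p then s else if p then m: 1 tree
if p then n else if p then n: 1 tree
if p then if p then s else n: 2 trees
if p then m else if p then n: 1 tree
if p then n else if p then m: 1 tree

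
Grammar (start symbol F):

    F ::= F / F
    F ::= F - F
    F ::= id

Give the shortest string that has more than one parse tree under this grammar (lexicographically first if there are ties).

length 1: no string has ≥2 trees
length 3: no string has ≥2 trees
length 5: id - id - id has 2 parse trees

Two derivations of id - id - id:
  F ⇒ F - F ⇒ F - F - F ⇒ id - F - F ⇒ id - id - F ⇒ id - id - id
  F ⇒ F - F ⇒ id - F ⇒ id - F - F ⇒ id - id - F ⇒ id - id - id

id - id - id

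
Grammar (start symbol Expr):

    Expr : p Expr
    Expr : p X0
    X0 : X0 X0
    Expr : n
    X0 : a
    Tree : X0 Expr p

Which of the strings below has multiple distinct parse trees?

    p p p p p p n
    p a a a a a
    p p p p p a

p p p p p p n: 1 tree
p a a a a a: 14 trees
p p p p p a: 1 tree

p a a a a a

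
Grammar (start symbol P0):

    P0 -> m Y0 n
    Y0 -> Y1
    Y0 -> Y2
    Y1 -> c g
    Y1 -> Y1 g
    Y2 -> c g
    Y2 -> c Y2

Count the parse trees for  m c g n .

2

Parse trees for m c g n:
  [P0 m [Y0 [Y1 c g]] n]
  [P0 m [Y0 [Y2 c g]] n]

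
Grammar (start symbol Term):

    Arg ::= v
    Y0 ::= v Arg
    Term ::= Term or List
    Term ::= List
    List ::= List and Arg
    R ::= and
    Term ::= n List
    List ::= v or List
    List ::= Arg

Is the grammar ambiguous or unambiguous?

Witness: v or v

Derivation 1: Term ⇒ Term or List ⇒ List or List ⇒ Arg or List ⇒ v or List ⇒ v or Arg ⇒ v or v
Derivation 2: Term ⇒ List ⇒ v or List ⇒ v or Arg ⇒ v or v

Two distinct leftmost derivations for the same string.

Ambiguous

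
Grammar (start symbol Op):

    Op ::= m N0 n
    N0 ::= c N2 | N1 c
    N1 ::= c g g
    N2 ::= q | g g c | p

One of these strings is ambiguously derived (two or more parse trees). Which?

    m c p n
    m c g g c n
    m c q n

m c p n: 1 tree
m c g g c n: 2 trees
m c q n: 1 tree

m c g g c n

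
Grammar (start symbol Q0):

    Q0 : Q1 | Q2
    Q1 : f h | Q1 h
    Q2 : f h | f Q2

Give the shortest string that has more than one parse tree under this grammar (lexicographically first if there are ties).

length 2: f h has 2 parse trees

Two derivations of f h:
  Q0 ⇒ Q1 ⇒ f h
  Q0 ⇒ Q2 ⇒ f h

f h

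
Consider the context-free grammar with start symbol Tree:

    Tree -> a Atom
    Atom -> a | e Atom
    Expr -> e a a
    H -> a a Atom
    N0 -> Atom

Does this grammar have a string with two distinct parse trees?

(Expr, H, N0 are unreachable from Tree, so their rules don't affect L(Tree).) The reachable rules are right-linear with at most one rule per (nonterminal, next-terminal) pair. Each input token forces the next rule, so parsing is deterministic.

Unambiguous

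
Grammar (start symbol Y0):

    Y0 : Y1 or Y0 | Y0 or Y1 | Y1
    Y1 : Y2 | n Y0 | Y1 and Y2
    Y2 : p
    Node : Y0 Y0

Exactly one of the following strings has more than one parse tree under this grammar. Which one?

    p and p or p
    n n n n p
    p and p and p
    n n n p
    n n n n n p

p and p or p: 2 trees
n n n n p: 1 tree
p and p and p: 1 tree
n n n p: 1 tree
n n n n n p: 1 tree

p and p or p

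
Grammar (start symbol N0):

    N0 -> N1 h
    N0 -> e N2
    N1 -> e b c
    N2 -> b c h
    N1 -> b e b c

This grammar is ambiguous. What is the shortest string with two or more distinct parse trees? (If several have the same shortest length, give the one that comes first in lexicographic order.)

length 4: e b c h has 2 parse trees

Two derivations of e b c h:
  N0 ⇒ N1 h ⇒ e b c h
  N0 ⇒ e N2 ⇒ e b c h

e b c h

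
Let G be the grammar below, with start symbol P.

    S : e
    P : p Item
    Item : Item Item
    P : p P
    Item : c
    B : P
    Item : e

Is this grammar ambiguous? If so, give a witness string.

Ambiguous

Witness: p c c c

Derivation 1: P ⇒ p Item ⇒ p Item Item ⇒ p Item Item Item ⇒ p c Item Item ⇒ p c c Item ⇒ p c c c
Derivation 2: P ⇒ p Item ⇒ p Item Item ⇒ p c Item ⇒ p c Item Item ⇒ p c c Item ⇒ p c c c

Two distinct leftmost derivations for the same string.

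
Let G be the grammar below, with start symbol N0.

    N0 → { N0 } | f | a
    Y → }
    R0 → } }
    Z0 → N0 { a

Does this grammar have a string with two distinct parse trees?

Unambiguous

Only N0 is reachable from N0; ignoring the rest: Each string is a nest of matched brackets around a single atom. An opening bracket forces the recursive rule; an atom forces the base rule.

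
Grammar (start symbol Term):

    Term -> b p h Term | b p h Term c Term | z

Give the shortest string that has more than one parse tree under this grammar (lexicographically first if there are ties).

b p h b p h z c z

length 1: no string has ≥2 trees
length 4: no string has ≥2 trees
length 6: no string has ≥2 trees
length 7: no string has ≥2 trees
length 9: b p h b p h z c z has 2 parse trees

Two derivations of b p h b p h z c z:
  Term ⇒ b p h Term ⇒ b p h b p h Term c Term ⇒ b p h b p h z c Term ⇒ b p h b p h z c z
  Term ⇒ b p h Term c Term ⇒ b p h b p h Term c Term ⇒ b p h b p h z c Term ⇒ b p h b p h z c z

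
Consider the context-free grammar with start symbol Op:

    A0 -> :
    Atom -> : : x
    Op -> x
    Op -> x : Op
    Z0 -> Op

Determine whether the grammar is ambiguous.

Unambiguous

(Atom, A0, Z0 are unreachable from Op, so their rules don't affect L(Op).) The reachable grammar is A → atom sep A | atom. Each atom is followed by either the separator (recurse) or end-of-string (stop) — no choice point.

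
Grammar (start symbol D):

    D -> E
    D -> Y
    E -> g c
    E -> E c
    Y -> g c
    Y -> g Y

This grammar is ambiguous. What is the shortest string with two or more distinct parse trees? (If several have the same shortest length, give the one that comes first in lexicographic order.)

g c

length 2: g c has 2 parse trees

Two derivations of g c:
  D ⇒ E ⇒ g c
  D ⇒ Y ⇒ g c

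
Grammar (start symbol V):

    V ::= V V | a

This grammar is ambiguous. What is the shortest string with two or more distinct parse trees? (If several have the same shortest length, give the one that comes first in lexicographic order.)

a a a

length 1: no string has ≥2 trees
length 2: no string has ≥2 trees
length 3: a a a has 2 parse trees

Two derivations of a a a:
  V ⇒ V V ⇒ V V V ⇒ a V V ⇒ a a V ⇒ a a a
  V ⇒ V V ⇒ a V ⇒ a V V ⇒ a a V ⇒ a a a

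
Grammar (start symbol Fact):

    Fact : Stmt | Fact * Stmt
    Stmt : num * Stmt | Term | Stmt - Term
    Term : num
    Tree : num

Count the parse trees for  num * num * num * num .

8

Parse trees for num * num * num * num:
  [Fact [Stmt num * [Stmt num * [Stmt num * [Stmt [Term num]]]]]]
  [Fact [Fact [Stmt [Term num]]] * [Stmt num * [Stmt num * [Stmt [Term num]]]]]
  [Fact [Fact [Stmt num * [Stmt [Term num]]]] * [Stmt num * [Stmt [Term num]]]]
  [Fact [Fact [Fact [Stmt [Term num]]] * [Stmt [Term num]]] * [Stmt num * [Stmt [Term num]]]]
  [Fact [Fact [Stmt num * [Stmt num * [Stmt [Term num]]]]] * [Stmt [Term num]]]
  [Fact [Fact [Fact [Stmt [Term num]]] * [Stmt num * [Stmt [Term num]]]] * [Stmt [Term num]]]
  [Fact [Fact [Fact [Stmt num * [Stmt [Term num]]]] * [Stmt [Term num]]] * [Stmt [Term num]]]
  [Fact [Fact [Fact [Fact [Stmt [Term num]]] * [Stmt [Term num]]] * [Stmt [Term num]]] * [Stmt [Term num]]]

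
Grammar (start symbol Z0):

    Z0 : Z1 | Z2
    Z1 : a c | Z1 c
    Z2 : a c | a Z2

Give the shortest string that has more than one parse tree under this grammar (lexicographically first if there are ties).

length 2: a c has 2 parse trees

Two derivations of a c:
  Z0 ⇒ Z1 ⇒ a c
  Z0 ⇒ Z2 ⇒ a c

a c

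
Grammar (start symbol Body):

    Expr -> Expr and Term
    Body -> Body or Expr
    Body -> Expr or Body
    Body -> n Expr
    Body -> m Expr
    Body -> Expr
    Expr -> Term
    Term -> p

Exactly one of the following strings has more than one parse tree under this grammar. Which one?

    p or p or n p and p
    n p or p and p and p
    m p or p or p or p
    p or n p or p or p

p or n p or p or p

p or p or n p and p: 1 tree
n p or p and p and p: 1 tree
m p or p or p or p: 1 tree
p or n p or p or p: 3 trees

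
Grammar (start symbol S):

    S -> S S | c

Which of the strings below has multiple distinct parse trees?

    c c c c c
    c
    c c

c c c c c

c c c c c: 14 trees
c: 1 tree
c c: 1 tree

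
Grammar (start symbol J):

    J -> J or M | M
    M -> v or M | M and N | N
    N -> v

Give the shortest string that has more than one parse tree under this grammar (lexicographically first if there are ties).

length 1: no string has ≥2 trees
length 3: v or v has 2 parse trees

Two derivations of v or v:
  J ⇒ J or M ⇒ M or M ⇒ N or M ⇒ v or M ⇒ v or N ⇒ v or v
  J ⇒ M ⇒ v or M ⇒ v or N ⇒ v or v

v or v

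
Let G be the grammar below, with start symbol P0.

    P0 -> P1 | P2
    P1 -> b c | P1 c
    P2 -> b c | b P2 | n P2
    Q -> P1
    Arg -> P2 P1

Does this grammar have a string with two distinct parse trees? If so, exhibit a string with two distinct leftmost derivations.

Witness: b c

Derivation 1: P0 ⇒ P1 ⇒ b c
Derivation 2: P0 ⇒ P2 ⇒ b c

Two distinct leftmost derivations for the same string.

Ambiguous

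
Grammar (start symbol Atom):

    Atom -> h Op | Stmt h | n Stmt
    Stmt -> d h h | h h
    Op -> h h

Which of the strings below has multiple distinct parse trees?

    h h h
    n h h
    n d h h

h h h

h h h: 2 trees
n h h: 1 tree
n d h h: 1 tree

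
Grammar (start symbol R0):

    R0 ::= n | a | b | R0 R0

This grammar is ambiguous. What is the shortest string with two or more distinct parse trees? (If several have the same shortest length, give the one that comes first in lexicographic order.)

length 1: no string has ≥2 trees
length 2: no string has ≥2 trees
length 3: a a a has 2 parse trees

Two derivations of a a a:
  R0 ⇒ R0 R0 ⇒ a R0 ⇒ a R0 R0 ⇒ a a R0 ⇒ a a a
  R0 ⇒ R0 R0 ⇒ R0 R0 R0 ⇒ a R0 R0 ⇒ a a R0 ⇒ a a a

a a a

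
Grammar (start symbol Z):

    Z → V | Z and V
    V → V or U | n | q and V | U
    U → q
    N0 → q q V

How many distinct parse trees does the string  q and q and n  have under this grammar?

Parse trees for q and q and n:
  [Z [V q and [V q and [V n]]]]
  [Z [Z [V [U q]]] and [V q and [V n]]]
  [Z [Z [V q and [V [U q]]]] and [V n]]
  [Z [Z [Z [V [U q]]] and [V [U q]]] and [V n]]

4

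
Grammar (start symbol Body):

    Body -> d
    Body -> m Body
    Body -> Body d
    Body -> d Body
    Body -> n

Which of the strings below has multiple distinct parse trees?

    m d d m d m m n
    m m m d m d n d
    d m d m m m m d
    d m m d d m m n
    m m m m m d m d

m m m d m d n d

m d d m d m m n: 1 tree
m m m d m d n d: 7 trees
d m d m m m m d: 1 tree
d m m d d m m n: 1 tree
m m m m m d m d: 1 tree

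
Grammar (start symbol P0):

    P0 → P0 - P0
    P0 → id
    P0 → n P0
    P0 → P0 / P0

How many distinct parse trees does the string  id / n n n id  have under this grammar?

Parse trees for id / n n n id:
  [P0 [P0 id] / [P0 n [P0 n [P0 n [P0 id]]]]]

1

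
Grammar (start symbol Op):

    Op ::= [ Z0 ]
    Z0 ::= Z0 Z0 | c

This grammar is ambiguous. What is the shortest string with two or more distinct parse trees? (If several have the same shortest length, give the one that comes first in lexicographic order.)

length 3: no string has ≥2 trees
length 4: no string has ≥2 trees
length 5: [ c c c ] has 2 parse trees

Two derivations of [ c c c ]:
  Op ⇒ [ Z0 ] ⇒ [ Z0 Z0 ] ⇒ [ Z0 Z0 Z0 ] ⇒ [ c Z0 Z0 ] ⇒ [ c c Z0 ] ⇒ [ c c c ]
  Op ⇒ [ Z0 ] ⇒ [ Z0 Z0 ] ⇒ [ c Z0 ] ⇒ [ c Z0 Z0 ] ⇒ [ c c Z0 ] ⇒ [ c c c ]

[ c c c ]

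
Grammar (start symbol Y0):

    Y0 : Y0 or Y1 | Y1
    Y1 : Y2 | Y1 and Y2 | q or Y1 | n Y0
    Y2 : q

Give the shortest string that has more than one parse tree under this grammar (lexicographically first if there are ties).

q or q

length 1: no string has ≥2 trees
length 2: no string has ≥2 trees
length 3: q or q has 2 parse trees

Two derivations of q or q:
  Y0 ⇒ Y0 or Y1 ⇒ Y1 or Y1 ⇒ Y2 or Y1 ⇒ q or Y1 ⇒ q or Y2 ⇒ q or q
  Y0 ⇒ Y1 ⇒ q or Y1 ⇒ q or Y2 ⇒ q or q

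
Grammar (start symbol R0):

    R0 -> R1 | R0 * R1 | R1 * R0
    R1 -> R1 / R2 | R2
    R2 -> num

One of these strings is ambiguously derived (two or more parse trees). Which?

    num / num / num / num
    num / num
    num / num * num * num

num / num / num / num: 1 tree
num / num: 1 tree
num / num * num * num: 4 trees

num / num * num * num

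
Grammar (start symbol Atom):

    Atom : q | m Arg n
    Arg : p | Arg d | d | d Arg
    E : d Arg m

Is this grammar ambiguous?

Witness: m d d n

Derivation 1: Atom ⇒ m Arg n ⇒ m Arg d n ⇒ m d d n
Derivation 2: Atom ⇒ m Arg n ⇒ m d Arg n ⇒ m d d n

Two distinct leftmost derivations for the same string.

Ambiguous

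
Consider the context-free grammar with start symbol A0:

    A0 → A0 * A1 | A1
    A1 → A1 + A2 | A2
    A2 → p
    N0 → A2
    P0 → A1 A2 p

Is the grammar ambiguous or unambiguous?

Only A0, A1, A2 are reachable from A0; ignoring the rest: A0 → A0 * A1 | A1  ;  A1 → A1 + A2 | A2  — a left-associative chain with A2 at the bottom. Each string factors uniquely by precedence.

Unambiguous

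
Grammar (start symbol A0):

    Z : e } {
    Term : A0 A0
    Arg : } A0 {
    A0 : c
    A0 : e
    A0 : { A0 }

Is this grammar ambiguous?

Unambiguous

Only A0 is reachable from A0; ignoring the rest: Each string is a nest of matched brackets around a single atom. An opening bracket forces the recursive rule; an atom forces the base rule.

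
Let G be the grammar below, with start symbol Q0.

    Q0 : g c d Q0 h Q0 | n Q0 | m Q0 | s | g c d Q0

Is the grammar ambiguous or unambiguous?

Witness: g c d g c d s h s

Derivation 1: Q0 ⇒ g c d Q0 h Q0 ⇒ g c d g c d Q0 h Q0 ⇒ g c d g c d s h Q0 ⇒ g c d g c d s h s
Derivation 2: Q0 ⇒ g c d Q0 ⇒ g c d g c d Q0 h Q0 ⇒ g c d g c d s h Q0 ⇒ g c d g c d s h s

Two distinct leftmost derivations for the same string.

Ambiguous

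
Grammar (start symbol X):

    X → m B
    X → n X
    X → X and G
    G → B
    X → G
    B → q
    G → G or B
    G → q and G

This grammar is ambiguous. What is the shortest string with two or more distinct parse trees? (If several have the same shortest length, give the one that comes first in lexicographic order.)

q and q

length 1: no string has ≥2 trees
length 2: no string has ≥2 trees
length 3: q and q has 2 parse trees

Two derivations of q and q:
  X ⇒ X and G ⇒ G and G ⇒ B and G ⇒ q and G ⇒ q and B ⇒ q and q
  X ⇒ G ⇒ q and G ⇒ q and B ⇒ q and q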